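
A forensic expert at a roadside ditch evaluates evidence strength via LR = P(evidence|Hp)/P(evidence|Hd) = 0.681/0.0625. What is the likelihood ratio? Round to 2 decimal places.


Likelihood ratio calculation:
LR = P(E|Hp) / P(E|Hd)
LR = 0.681 / 0.0625
LR = 10.90

10.90


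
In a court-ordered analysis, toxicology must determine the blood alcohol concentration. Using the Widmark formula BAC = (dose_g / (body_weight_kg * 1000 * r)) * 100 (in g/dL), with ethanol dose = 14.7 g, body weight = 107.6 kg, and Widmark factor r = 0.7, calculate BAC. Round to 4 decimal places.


Applying the Widmark formula:
BAC = (dose_g / (body_wt * 1000 * r)) * 100
Denominator = 107.6 * 1000 * 0.7 = 75320
BAC = (14.7 / 75320) * 100
BAC = 0.0195 g/dL

0.0195


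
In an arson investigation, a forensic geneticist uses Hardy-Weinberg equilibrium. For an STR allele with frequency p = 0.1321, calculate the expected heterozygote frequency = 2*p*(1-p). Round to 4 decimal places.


Hardy-Weinberg heterozygote frequency:
q = 1 - p = 1 - 0.1321 = 0.8679
2pq = 2 * 0.1321 * 0.8679 = 0.2293

0.2293


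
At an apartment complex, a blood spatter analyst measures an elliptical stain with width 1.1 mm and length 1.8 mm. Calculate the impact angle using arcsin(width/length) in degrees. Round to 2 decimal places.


Blood spatter impact angle calculation:
width / length = 1.1 / 1.8 = 0.611111
angle = arcsin(0.611111)
angle = 37.67 degrees

37.67


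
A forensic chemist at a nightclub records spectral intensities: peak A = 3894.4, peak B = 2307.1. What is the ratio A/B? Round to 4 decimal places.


Spectral peak ratio:
Peak A = 3894.4 counts
Peak B = 2307.1 counts
Ratio = 3894.4 / 2307.1 = 1.6880

1.6880


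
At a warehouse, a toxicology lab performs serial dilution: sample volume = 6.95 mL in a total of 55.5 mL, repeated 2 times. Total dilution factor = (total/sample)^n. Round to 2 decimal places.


Dilution factor calculation:
Single dilution = V_total / V_sample = 55.5 / 6.95 ≈ 7.985612
Number of dilutions = 2
Total DF = (55.5 / 6.95)^2 (full precision, rounded at the end) = 63.77

63.77


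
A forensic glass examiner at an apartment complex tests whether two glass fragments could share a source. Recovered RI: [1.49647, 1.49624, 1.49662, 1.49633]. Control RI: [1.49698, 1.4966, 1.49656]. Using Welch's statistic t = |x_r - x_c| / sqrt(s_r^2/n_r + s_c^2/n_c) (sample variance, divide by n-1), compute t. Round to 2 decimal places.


Welch's t-criterion for glass RI comparison:
Recovered mean = sum / n_r = 5.98566 / 4 = 1.496415
Control mean = sum / n_c = 4.49014 / 3 = 1.4967133
Recovered sample variance s_r^2 = 2.76333e-08
Control sample variance s_c^2 = 5.37333e-08
Welch SE (unpooled) = sqrt(s_r^2/n_r + s_c^2/n_c) = sqrt(6.90833e-09 + 1.79111e-08) = sqrt(2.48194e-08) = 0.000157542
|mean_r - mean_c| = 0.000298333
t = 0.000298333 / 0.000157542 = 1.89

1.89


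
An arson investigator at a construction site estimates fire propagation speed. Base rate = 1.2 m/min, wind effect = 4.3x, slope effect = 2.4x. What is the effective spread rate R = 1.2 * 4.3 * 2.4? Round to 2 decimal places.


Fire spread rate calculation:
R = R0 * wind_factor * slope_factor
= 1.2 * 4.3 * 2.4
= 5.16 * 2.4
= 12.38 m/min

12.38


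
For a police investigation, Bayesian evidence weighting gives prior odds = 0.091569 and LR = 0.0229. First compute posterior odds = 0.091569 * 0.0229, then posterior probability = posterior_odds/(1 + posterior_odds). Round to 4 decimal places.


Bayesian evidence evaluation:
Posterior odds = prior_odds * LR = 0.091569 * 0.0229 = 0.00209693
Posterior probability = posterior_odds / (1 + posterior_odds)
= 0.00209693 / (1 + 0.00209693)
= 0.00209693 / 1.00209693
= 0.0021

0.0021


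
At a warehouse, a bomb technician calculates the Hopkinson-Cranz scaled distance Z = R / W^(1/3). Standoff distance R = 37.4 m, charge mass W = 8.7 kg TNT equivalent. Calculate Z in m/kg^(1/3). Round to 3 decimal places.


Scaled distance calculation:
W^(1/3) = 8.7^(1/3) = 2.05671
Z = R / W^(1/3) = 37.4 / 2.05671
Z = 18.184 m/kg^(1/3)

18.184


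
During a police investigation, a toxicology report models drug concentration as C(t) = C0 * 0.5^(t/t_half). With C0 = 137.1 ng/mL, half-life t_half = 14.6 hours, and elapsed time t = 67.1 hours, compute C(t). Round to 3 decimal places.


Drug concentration decay:
Number of half-lives = t / t_half = 67.1 / 14.6 = 4.59589
Decay factor = 0.5^4.59589 = 0.04135226
C(t) = 137.1 * 0.04135226 = 5.669 ng/mL

5.669


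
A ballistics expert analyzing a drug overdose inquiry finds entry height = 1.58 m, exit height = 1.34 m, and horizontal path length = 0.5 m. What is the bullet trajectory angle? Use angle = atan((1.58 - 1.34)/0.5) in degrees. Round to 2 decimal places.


Bullet trajectory angle:
Height difference = 1.58 - 1.34 = 0.24 m
angle = atan(0.24 / 0.5)
angle = atan(0.48)
angle = 25.64 degrees

25.64


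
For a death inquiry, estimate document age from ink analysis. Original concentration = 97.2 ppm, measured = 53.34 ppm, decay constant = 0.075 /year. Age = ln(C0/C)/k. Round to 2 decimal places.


Document age estimation:
C0/C = 97.2 / 53.34 = 1.822272
ln(C0/C) = 0.600084
t = 0.600084 / 0.075 = 8.00 years

8.00


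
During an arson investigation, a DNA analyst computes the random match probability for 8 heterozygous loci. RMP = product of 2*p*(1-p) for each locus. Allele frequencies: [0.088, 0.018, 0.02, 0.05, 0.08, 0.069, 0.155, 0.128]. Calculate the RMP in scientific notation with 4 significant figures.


Computing RMP for 8 loci:
Locus 1: 2 * 0.088 * 0.912 = 0.160512
Locus 2: 2 * 0.018 * 0.982 = 0.035352
Locus 3: 2 * 0.02 * 0.98 = 0.0392
Locus 4: 2 * 0.05 * 0.95 = 0.095
Locus 5: 2 * 0.08 * 0.92 = 0.1472
Locus 6: 2 * 0.069 * 0.931 = 0.128478
Locus 7: 2 * 0.155 * 0.845 = 0.26195
Locus 8: 2 * 0.128 * 0.872 = 0.223232
RMP = 2.337e-08

2.337e-08


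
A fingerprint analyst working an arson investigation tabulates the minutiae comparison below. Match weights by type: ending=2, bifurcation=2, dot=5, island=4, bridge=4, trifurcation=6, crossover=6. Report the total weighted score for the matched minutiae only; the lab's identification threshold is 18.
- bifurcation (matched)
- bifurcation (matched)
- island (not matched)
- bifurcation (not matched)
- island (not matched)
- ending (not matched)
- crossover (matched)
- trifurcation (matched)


Weighted minutiae match score:
  bifurcation: matched, +2 (running total 2)
  bifurcation: matched, +2 (running total 4)
  island: not matched, +0
  bifurcation: not matched, +0
  island: not matched, +0
  ending: not matched, +0
  crossover: matched, +6 (running total 10)
  trifurcation: matched, +6 (running total 16)
Total score = 16
Threshold = 18; verdict = inconclusive

16


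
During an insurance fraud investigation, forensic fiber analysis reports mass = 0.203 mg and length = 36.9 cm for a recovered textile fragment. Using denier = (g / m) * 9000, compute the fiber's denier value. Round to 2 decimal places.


Denier calculation:
Mass in grams = 0.203 mg / 1000 = 0.000203 g
Length in meters = 36.9 cm / 100 = 0.369 m
Linear density = mass / length = 0.000203 / 0.369 = 0.00055014 g/m
Denier = (g/m) * 9000 = 0.00055014 * 9000 = 4.95

4.95


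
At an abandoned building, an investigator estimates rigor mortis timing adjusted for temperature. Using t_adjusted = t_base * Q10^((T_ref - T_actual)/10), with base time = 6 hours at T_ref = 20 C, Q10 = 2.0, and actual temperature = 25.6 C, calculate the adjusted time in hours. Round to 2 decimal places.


Rigor mortis time adjustment:
Exponent = (T_ref - T_actual) / 10 = (20 - 25.6) / 10 = -0.56
Q10 factor = 2.0^-0.56 = 0.6783
t_adjusted = 6 * 0.6783 = 4.07 hours

4.07


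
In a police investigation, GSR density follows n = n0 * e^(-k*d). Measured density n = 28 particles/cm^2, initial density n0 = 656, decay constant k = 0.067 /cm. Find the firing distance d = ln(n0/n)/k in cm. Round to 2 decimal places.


GSR distance calculation:
n0/n = 656 / 28 = 23.428571
ln(n0/n) = 3.153956
d = 3.153956 / 0.067 = 47.07 cm

47.07


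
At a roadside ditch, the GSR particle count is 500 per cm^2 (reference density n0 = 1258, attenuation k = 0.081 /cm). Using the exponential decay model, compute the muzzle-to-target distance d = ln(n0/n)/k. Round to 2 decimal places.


GSR distance calculation:
n0/n = 1258 / 500 = 2.516
ln(n0/n) = 0.92267
d = 0.92267 / 0.081 = 11.39 cm

11.39


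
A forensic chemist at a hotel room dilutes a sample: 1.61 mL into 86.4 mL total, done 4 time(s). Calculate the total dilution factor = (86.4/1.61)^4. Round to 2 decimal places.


Dilution factor calculation:
Single dilution = V_total / V_sample = 86.4 / 1.61 ≈ 53.664596
Number of dilutions = 4
Total DF = (86.4 / 1.61)^4 (full precision, rounded at the end) = 8293760.04

8293760.04


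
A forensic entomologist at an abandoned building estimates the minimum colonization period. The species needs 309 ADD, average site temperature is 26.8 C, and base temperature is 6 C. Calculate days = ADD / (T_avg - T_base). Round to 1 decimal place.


Insect development time:
Effective temperature = avg_temp - T_base = 26.8 - 6 = 20.8 C
Days = ADD / effective_temp = 309 / 20.8 = 14.9 days

14.9


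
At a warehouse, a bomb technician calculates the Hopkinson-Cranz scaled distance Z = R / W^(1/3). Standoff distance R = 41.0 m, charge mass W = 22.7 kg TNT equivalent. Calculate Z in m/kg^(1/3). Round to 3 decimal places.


Scaled distance calculation:
W^(1/3) = 22.7^(1/3) = 2.831448
Z = R / W^(1/3) = 41.0 / 2.831448
Z = 14.480 m/kg^(1/3)

14.480


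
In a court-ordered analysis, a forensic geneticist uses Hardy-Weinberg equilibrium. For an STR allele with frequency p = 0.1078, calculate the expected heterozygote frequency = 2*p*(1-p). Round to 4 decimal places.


Hardy-Weinberg heterozygote frequency:
q = 1 - p = 1 - 0.1078 = 0.8922
2pq = 2 * 0.1078 * 0.8922 = 0.1924

0.1924


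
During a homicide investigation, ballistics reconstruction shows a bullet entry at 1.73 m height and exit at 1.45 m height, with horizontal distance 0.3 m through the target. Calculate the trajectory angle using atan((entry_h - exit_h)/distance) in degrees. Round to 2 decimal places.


Bullet trajectory angle:
Height difference = 1.73 - 1.45 = 0.28 m
angle = atan(0.28 / 0.3)
angle = atan(0.933333)
angle = 43.03 degrees

43.03


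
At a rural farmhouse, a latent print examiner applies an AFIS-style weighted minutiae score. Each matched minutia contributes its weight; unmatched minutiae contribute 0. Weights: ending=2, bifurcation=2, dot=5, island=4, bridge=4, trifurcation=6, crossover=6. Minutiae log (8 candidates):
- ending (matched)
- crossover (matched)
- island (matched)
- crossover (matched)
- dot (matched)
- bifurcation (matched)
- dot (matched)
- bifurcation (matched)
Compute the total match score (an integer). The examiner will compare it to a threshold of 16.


Weighted minutiae match score:
  ending: matched, +2 (running total 2)
  crossover: matched, +6 (running total 8)
  island: matched, +4 (running total 12)
  crossover: matched, +6 (running total 18)
  dot: matched, +5 (running total 23)
  bifurcation: matched, +2 (running total 25)
  dot: matched, +5 (running total 30)
  bifurcation: matched, +2 (running total 32)
Total score = 32
Threshold = 16; verdict = identification

32


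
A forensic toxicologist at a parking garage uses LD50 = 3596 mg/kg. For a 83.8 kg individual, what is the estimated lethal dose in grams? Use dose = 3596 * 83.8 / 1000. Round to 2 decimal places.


Lethal dose calculation:
Lethal dose = LD50 * body_weight / 1000
= 3596 * 83.8 / 1000
= 301344.8 / 1000
= 301.34 g

301.34


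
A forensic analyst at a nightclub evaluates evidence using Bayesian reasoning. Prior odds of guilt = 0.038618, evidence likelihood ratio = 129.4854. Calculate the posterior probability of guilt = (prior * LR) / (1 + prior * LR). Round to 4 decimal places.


Bayesian evidence evaluation:
Posterior odds = prior_odds * LR = 0.038618 * 129.4854 = 5.000467
Posterior probability = posterior_odds / (1 + posterior_odds)
= 5.000467 / (1 + 5.000467)
= 5.000467 / 6.000467
= 0.8333

0.8333


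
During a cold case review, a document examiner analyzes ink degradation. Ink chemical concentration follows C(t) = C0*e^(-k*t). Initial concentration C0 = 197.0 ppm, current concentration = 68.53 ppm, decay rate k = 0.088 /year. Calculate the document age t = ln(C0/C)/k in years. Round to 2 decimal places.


Document age estimation:
C0/C = 197.0 / 68.53 = 2.874653
ln(C0/C) = 1.055932
t = 1.055932 / 0.088 = 12.00 years

12.00


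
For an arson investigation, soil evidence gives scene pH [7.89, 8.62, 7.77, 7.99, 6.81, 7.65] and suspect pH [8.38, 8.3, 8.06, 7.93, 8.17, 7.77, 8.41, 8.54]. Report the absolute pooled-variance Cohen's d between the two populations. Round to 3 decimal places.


Pooled-variance Cohen's d for soil pH comparison:
Scene mean = 46.73 / 6 = 7.788333
Suspect mean = 65.56 / 8 = 8.195
Scene sample variance s_s^2 = 0.343857
Suspect sample variance s_c^2 = 0.0686
Pooled variance = ((n_s-1)*s_s^2 + (n_c-1)*s_c^2) / (n_s + n_c - 2) = 0.18329
Pooled SD = sqrt(0.18329) = 0.428124
Mean difference = -0.406667
|d| = |-0.406667| / 0.428124 = 0.950

0.950


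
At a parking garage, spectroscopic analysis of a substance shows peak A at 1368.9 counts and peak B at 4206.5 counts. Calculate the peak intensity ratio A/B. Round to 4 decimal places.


Spectral peak ratio:
Peak A = 1368.9 counts
Peak B = 4206.5 counts
Ratio = 1368.9 / 4206.5 = 0.3254

0.3254


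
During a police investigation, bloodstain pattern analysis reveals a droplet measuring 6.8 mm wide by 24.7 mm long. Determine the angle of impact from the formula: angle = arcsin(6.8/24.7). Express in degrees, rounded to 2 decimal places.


Blood spatter impact angle calculation:
width / length = 6.8 / 24.7 = 0.275304
angle = arcsin(0.275304)
angle = 15.98 degrees

15.98


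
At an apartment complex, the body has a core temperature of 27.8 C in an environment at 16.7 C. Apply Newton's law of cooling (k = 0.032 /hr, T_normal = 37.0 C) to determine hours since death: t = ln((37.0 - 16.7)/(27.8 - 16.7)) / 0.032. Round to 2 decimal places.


Using Newton's law of cooling:
t = ln((T_normal - T_ambient) / (T_body - T_ambient)) / k
T_normal - T_ambient = 20.3
T_body - T_ambient = 11.1
Ratio = 1.828829
ln(ratio) = 0.603676
t = 0.603676 / 0.032 = 18.86 hours

18.86


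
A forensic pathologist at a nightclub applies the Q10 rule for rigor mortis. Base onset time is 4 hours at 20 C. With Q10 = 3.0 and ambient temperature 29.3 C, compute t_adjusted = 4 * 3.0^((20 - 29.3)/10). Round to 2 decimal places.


Rigor mortis time adjustment:
Exponent = (T_ref - T_actual) / 10 = (20 - 29.3) / 10 = -0.93
Q10 factor = 3.0^-0.93 = 0.35998
t_adjusted = 4 * 0.35998 = 1.44 hours

1.44


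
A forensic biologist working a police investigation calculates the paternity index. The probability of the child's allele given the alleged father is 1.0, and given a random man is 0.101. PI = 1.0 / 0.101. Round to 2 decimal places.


Paternity Index calculation:
PI = P(allele|father) / P(allele|random)
PI = 1.0 / 0.101
PI = 9.90

9.90


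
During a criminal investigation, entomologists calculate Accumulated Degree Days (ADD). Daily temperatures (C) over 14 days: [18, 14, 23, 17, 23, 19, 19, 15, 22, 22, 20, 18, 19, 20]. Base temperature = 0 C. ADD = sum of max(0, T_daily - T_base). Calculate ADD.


Computing ADD day by day:
Day 1: max(0, 18 - 0) = 18
Day 2: max(0, 14 - 0) = 14
Day 3: max(0, 23 - 0) = 23
Day 4: max(0, 17 - 0) = 17
Day 5: max(0, 23 - 0) = 23
Day 6: max(0, 19 - 0) = 19
Day 7: max(0, 19 - 0) = 19
Day 8: max(0, 15 - 0) = 15
Day 9: max(0, 22 - 0) = 22
Day 10: max(0, 22 - 0) = 22
Day 11: max(0, 20 - 0) = 20
Day 12: max(0, 18 - 0) = 18
Day 13: max(0, 19 - 0) = 19
Day 14: max(0, 20 - 0) = 20
Total ADD = 269

269


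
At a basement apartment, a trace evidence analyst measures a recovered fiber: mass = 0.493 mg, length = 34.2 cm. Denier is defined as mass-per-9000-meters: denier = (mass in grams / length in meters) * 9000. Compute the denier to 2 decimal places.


Denier calculation:
Mass in grams = 0.493 mg / 1000 = 0.000493 g
Length in meters = 34.2 cm / 100 = 0.342 m
Linear density = mass / length = 0.000493 / 0.342 = 0.00144152 g/m
Denier = (g/m) * 9000 = 0.00144152 * 9000 = 12.97

12.97


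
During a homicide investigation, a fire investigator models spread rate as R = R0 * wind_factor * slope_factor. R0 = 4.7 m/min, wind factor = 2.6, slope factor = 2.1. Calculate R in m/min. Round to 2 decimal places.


Fire spread rate calculation:
R = R0 * wind_factor * slope_factor
= 4.7 * 2.6 * 2.1
= 12.22 * 2.1
= 25.66 m/min

25.66


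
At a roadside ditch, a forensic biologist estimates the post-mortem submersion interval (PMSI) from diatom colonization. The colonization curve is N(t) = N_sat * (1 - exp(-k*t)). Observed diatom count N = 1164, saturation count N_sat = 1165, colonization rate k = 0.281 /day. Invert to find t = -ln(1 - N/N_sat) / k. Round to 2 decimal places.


PMSI from diatom colonization curve:
N / N_sat = 1164 / 1165 = 0.999142
1 - N/N_sat = 0.000858
ln(1 - N/N_sat) = -7.060906
t = -ln(1 - N/N_sat) / k = -(-7.060906) / 0.281 = 25.13 days

25.13


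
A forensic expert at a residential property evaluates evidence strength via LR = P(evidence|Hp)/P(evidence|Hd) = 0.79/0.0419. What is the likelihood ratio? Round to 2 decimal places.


Likelihood ratio calculation:
LR = P(E|Hp) / P(E|Hd)
LR = 0.79 / 0.0419
LR = 18.85

18.85


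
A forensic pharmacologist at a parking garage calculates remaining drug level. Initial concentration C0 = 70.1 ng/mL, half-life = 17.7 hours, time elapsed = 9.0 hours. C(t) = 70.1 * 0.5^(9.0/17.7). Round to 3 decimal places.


Drug concentration decay:
Number of half-lives = t / t_half = 9.0 / 17.7 = 0.508475
Decay factor = 0.5^0.508475 = 0.70296511
C(t) = 70.1 * 0.70296511 = 49.278 ng/mL

49.278


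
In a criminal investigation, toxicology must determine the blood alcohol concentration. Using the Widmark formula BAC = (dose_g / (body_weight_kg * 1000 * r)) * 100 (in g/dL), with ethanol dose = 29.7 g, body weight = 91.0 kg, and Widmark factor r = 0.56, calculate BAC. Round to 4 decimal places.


Applying the Widmark formula:
BAC = (dose_g / (body_wt * 1000 * r)) * 100
Denominator = 91.0 * 1000 * 0.56 = 50960
BAC = (29.7 / 50960) * 100
BAC = 0.0583 g/dL

0.0583


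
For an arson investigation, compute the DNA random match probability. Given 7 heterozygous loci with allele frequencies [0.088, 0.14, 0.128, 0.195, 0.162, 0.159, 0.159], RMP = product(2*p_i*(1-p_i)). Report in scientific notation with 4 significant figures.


Computing RMP for 7 loci:
Locus 1: 2 * 0.088 * 0.912 = 0.160512
Locus 2: 2 * 0.14 * 0.86 = 0.2408
Locus 3: 2 * 0.128 * 0.872 = 0.223232
Locus 4: 2 * 0.195 * 0.805 = 0.31395
Locus 5: 2 * 0.162 * 0.838 = 0.271512
Locus 6: 2 * 0.159 * 0.841 = 0.267438
Locus 7: 2 * 0.159 * 0.841 = 0.267438
RMP = 5.260e-05

5.260e-05


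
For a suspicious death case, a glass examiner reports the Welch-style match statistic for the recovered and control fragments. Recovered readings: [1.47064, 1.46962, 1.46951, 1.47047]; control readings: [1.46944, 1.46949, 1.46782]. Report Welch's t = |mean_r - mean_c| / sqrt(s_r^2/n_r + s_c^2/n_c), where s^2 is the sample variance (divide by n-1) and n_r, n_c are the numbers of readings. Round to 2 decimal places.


Welch's t-criterion for glass RI comparison:
Recovered mean = sum / n_r = 5.88024 / 4 = 1.47006
Control mean = sum / n_c = 4.40675 / 3 = 1.4689167
Recovered sample variance s_r^2 = 3.33533e-07
Control sample variance s_c^2 = 9.02633e-07
Welch SE (unpooled) = sqrt(s_r^2/n_r + s_c^2/n_c) = sqrt(8.33833e-08 + 3.00878e-07) = sqrt(3.84261e-07) = 0.000619888
|mean_r - mean_c| = 0.00114333
t = 0.00114333 / 0.000619888 = 1.84

1.84


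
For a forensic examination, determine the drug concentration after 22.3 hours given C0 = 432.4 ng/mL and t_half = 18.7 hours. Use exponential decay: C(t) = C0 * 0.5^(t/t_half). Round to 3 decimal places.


Drug concentration decay:
Number of half-lives = t / t_half = 22.3 / 18.7 = 1.192513
Decay factor = 0.5^1.192513 = 0.43754005
C(t) = 432.4 * 0.43754005 = 189.192 ng/mL

189.192


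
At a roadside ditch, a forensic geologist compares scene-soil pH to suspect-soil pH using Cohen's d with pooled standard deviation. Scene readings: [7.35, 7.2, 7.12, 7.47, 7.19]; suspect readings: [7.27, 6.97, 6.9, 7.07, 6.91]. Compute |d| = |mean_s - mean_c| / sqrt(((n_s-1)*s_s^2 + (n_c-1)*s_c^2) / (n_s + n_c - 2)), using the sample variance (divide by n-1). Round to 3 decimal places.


Pooled-variance Cohen's d for soil pH comparison:
Scene mean = 36.33 / 5 = 7.266
Suspect mean = 35.12 / 5 = 7.024
Scene sample variance s_s^2 = 0.02003
Suspect sample variance s_c^2 = 0.02348
Pooled variance = ((n_s-1)*s_s^2 + (n_c-1)*s_c^2) / (n_s + n_c - 2) = 0.021755
Pooled SD = sqrt(0.021755) = 0.147496
Mean difference = 0.242
|d| = |0.242| / 0.147496 = 1.641

1.641


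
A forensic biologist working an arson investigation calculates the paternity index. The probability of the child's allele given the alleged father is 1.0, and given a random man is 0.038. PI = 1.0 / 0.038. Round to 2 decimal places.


Paternity Index calculation:
PI = P(allele|father) / P(allele|random)
PI = 1.0 / 0.038
PI = 26.32

26.32


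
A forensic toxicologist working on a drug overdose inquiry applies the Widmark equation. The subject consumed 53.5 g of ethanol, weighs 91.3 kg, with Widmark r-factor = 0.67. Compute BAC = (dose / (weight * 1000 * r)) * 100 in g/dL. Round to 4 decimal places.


Applying the Widmark formula:
BAC = (dose_g / (body_wt * 1000 * r)) * 100
Denominator = 91.3 * 1000 * 0.67 = 61171
BAC = (53.5 / 61171) * 100
BAC = 0.0875 g/dL

0.0875


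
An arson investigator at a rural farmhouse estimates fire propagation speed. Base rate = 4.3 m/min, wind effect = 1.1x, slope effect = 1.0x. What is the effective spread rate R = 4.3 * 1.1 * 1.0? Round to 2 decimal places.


Fire spread rate calculation:
R = R0 * wind_factor * slope_factor
= 4.3 * 1.1 * 1.0
= 4.73 * 1.0
= 4.73 m/min

4.73


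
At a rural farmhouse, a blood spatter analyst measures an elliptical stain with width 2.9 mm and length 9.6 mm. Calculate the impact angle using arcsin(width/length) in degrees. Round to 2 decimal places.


Blood spatter impact angle calculation:
width / length = 2.9 / 9.6 = 0.302083
angle = arcsin(0.302083)
angle = 17.58 degrees

17.58


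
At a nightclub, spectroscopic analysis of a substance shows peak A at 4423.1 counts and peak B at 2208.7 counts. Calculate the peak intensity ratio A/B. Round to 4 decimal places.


Spectral peak ratio:
Peak A = 4423.1 counts
Peak B = 2208.7 counts
Ratio = 4423.1 / 2208.7 = 2.0026

2.0026


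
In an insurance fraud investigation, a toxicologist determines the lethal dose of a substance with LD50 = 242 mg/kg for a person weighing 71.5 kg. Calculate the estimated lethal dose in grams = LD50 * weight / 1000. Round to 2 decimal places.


Lethal dose calculation:
Lethal dose = LD50 * body_weight / 1000
= 242 * 71.5 / 1000
= 17303 / 1000
= 17.30 g

17.30


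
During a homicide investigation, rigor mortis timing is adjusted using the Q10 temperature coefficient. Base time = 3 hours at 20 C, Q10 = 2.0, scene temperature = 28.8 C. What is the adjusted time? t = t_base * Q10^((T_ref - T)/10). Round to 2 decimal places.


Rigor mortis time adjustment:
Exponent = (T_ref - T_actual) / 10 = (20 - 28.8) / 10 = -0.88
Q10 factor = 2.0^-0.88 = 0.54337
t_adjusted = 3 * 0.54337 = 1.63 hours

1.63


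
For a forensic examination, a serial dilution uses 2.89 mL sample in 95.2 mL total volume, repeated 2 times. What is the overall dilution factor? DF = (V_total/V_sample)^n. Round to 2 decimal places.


Dilution factor calculation:
Single dilution = V_total / V_sample = 95.2 / 2.89 ≈ 32.941176
Number of dilutions = 2
Total DF = (95.2 / 2.89)^2 (full precision, rounded at the end) = 1085.12

1085.12


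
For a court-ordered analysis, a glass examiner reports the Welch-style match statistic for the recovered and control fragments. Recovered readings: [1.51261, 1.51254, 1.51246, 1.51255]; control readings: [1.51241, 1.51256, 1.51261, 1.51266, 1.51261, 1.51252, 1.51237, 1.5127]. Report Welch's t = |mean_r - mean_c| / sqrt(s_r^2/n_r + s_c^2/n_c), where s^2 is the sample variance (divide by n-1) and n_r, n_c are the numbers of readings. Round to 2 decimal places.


Welch's t-criterion for glass RI comparison:
Recovered mean = sum / n_r = 6.05016 / 4 = 1.51254
Control mean = sum / n_c = 12.10044 / 8 = 1.512555
Recovered sample variance s_r^2 = 3.8e-09
Control sample variance s_c^2 = 1.35143e-08
Welch SE (unpooled) = sqrt(s_r^2/n_r + s_c^2/n_c) = sqrt(9.5e-10 + 1.68929e-09) = sqrt(2.63929e-09) = 5.1374e-05
|mean_r - mean_c| = 1.5e-05
t = 1.5e-05 / 5.1374e-05 = 0.29

0.29


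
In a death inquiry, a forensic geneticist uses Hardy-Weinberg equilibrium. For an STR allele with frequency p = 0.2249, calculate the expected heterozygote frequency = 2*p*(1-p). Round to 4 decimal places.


Hardy-Weinberg heterozygote frequency:
q = 1 - p = 1 - 0.2249 = 0.7751
2pq = 2 * 0.2249 * 0.7751 = 0.3486

0.3486


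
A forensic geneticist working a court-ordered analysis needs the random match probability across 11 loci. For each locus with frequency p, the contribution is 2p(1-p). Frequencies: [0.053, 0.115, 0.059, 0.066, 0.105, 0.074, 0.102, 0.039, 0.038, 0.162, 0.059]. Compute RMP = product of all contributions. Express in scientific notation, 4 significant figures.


Computing RMP for 11 loci:
Locus 1: 2 * 0.053 * 0.947 = 0.100382
Locus 2: 2 * 0.115 * 0.885 = 0.20355
Locus 3: 2 * 0.059 * 0.941 = 0.111038
Locus 4: 2 * 0.066 * 0.934 = 0.123288
Locus 5: 2 * 0.105 * 0.895 = 0.18795
Locus 6: 2 * 0.074 * 0.926 = 0.137048
Locus 7: 2 * 0.102 * 0.898 = 0.183192
Locus 8: 2 * 0.039 * 0.961 = 0.074958
Locus 9: 2 * 0.038 * 0.962 = 0.073112
Locus 10: 2 * 0.162 * 0.838 = 0.271512
Locus 11: 2 * 0.059 * 0.941 = 0.111038
RMP = 2.181e-10

2.181e-10


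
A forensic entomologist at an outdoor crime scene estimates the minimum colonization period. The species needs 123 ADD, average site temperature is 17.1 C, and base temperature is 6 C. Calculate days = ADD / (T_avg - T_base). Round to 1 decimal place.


Insect development time:
Effective temperature = avg_temp - T_base = 17.1 - 6 = 11.1 C
Days = ADD / effective_temp = 123 / 11.1 = 11.1 days

11.1


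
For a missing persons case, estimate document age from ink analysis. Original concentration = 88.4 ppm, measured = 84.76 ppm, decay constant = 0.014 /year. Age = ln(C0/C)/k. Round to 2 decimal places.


Document age estimation:
C0/C = 88.4 / 84.76 = 1.042945
ln(C0/C) = 0.042048
t = 0.042048 / 0.014 = 3.00 years

3.00


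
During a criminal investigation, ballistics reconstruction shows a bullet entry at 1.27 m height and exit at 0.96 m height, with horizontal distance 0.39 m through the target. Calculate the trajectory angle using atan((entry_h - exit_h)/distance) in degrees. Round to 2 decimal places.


Bullet trajectory angle:
Height difference = 1.27 - 0.96 = 0.31 m
angle = atan(0.31 / 0.39)
angle = atan(0.794872)
angle = 38.48 degrees

38.48


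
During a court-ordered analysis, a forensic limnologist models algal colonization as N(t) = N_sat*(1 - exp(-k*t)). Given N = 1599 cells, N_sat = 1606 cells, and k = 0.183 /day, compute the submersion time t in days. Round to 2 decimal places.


PMSI from diatom colonization curve:
N / N_sat = 1599 / 1606 = 0.995641
1 - N/N_sat = 0.004359
ln(1 - N/N_sat) = -5.435513
t = -ln(1 - N/N_sat) / k = -(-5.435513) / 0.183 = 29.70 days

29.70


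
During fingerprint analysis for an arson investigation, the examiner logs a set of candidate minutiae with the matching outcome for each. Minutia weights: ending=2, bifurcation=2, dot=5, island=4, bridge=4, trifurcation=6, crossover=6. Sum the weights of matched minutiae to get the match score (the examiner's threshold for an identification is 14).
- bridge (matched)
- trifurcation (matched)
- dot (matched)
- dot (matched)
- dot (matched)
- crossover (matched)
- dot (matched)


Weighted minutiae match score:
  bridge: matched, +4 (running total 4)
  trifurcation: matched, +6 (running total 10)
  dot: matched, +5 (running total 15)
  dot: matched, +5 (running total 20)
  dot: matched, +5 (running total 25)
  crossover: matched, +6 (running total 31)
  dot: matched, +5 (running total 36)
Total score = 36
Threshold = 14; verdict = identification

36


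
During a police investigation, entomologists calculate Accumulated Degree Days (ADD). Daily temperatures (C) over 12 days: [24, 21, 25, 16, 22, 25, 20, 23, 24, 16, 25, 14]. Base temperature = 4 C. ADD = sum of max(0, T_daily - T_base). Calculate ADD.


Computing ADD day by day:
Day 1: max(0, 24 - 4) = 20
Day 2: max(0, 21 - 4) = 17
Day 3: max(0, 25 - 4) = 21
Day 4: max(0, 16 - 4) = 12
Day 5: max(0, 22 - 4) = 18
Day 6: max(0, 25 - 4) = 21
Day 7: max(0, 20 - 4) = 16
Day 8: max(0, 23 - 4) = 19
Day 9: max(0, 24 - 4) = 20
Day 10: max(0, 16 - 4) = 12
Day 11: max(0, 25 - 4) = 21
Day 12: max(0, 14 - 4) = 10
Total ADD = 207

207


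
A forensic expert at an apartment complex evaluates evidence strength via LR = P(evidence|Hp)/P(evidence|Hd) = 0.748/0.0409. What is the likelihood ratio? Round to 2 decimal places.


Likelihood ratio calculation:
LR = P(E|Hp) / P(E|Hd)
LR = 0.748 / 0.0409
LR = 18.29

18.29


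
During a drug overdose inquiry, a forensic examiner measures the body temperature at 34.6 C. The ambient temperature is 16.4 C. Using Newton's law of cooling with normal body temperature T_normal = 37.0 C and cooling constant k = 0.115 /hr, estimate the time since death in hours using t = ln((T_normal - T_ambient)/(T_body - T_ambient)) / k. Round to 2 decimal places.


Using Newton's law of cooling:
t = ln((T_normal - T_ambient) / (T_body - T_ambient)) / k
T_normal - T_ambient = 20.6
T_body - T_ambient = 18.2
Ratio = 1.131868
ln(ratio) = 0.123869
t = 0.123869 / 0.115 = 1.08 hours

1.08


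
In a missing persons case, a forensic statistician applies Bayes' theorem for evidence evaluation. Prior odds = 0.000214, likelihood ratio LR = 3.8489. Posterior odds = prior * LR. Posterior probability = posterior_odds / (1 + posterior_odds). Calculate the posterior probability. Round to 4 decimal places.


Bayesian evidence evaluation:
Posterior odds = prior_odds * LR = 0.000214 * 3.8489 = 0.0008236646
Posterior probability = posterior_odds / (1 + posterior_odds)
= 0.0008236646 / (1 + 0.0008236646)
= 0.0008236646 / 1.0008236646
= 0.0008

0.0008


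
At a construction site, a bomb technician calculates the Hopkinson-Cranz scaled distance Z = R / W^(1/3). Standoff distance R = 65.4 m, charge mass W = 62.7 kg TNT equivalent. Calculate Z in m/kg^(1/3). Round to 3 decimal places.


Scaled distance calculation:
W^(1/3) = 62.7^(1/3) = 3.972731
Z = R / W^(1/3) = 65.4 / 3.972731
Z = 16.462 m/kg^(1/3)

16.462


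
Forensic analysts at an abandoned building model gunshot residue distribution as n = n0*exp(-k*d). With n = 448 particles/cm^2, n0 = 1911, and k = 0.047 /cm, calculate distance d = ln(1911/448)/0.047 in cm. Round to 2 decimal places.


GSR distance calculation:
n0/n = 1911 / 448 = 4.265625
ln(n0/n) = 1.450589
d = 1.450589 / 0.047 = 30.86 cm

30.86


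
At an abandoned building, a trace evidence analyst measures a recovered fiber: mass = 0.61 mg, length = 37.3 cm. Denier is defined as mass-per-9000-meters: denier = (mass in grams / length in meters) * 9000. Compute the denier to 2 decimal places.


Denier calculation:
Mass in grams = 0.61 mg / 1000 = 0.00061 g
Length in meters = 37.3 cm / 100 = 0.373 m
Linear density = mass / length = 0.00061 / 0.373 = 0.00163539 g/m
Denier = (g/m) * 9000 = 0.00163539 * 9000 = 14.72

14.72


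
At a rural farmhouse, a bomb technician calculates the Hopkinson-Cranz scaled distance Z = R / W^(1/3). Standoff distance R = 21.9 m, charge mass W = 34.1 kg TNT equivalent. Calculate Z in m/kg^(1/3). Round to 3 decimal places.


Scaled distance calculation:
W^(1/3) = 34.1^(1/3) = 3.242785
Z = R / W^(1/3) = 21.9 / 3.242785
Z = 6.753 m/kg^(1/3)

6.753


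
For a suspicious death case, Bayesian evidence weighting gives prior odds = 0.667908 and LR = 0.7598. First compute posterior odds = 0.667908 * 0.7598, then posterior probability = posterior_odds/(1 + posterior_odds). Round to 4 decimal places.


Bayesian evidence evaluation:
Posterior odds = prior_odds * LR = 0.667908 * 0.7598 = 0.5074765
Posterior probability = posterior_odds / (1 + posterior_odds)
= 0.5074765 / (1 + 0.5074765)
= 0.5074765 / 1.5074765
= 0.3366

0.3366


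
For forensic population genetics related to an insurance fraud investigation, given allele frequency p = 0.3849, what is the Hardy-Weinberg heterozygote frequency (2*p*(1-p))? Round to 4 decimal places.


Hardy-Weinberg heterozygote frequency:
q = 1 - p = 1 - 0.3849 = 0.6151
2pq = 2 * 0.3849 * 0.6151 = 0.4735

0.4735


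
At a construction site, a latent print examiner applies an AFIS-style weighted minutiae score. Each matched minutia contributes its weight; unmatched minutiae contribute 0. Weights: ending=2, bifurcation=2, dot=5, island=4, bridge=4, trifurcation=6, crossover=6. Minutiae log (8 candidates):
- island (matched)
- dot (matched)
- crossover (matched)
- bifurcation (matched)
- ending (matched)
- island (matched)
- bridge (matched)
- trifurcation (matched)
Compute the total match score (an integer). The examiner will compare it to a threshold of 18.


Weighted minutiae match score:
  island: matched, +4 (running total 4)
  dot: matched, +5 (running total 9)
  crossover: matched, +6 (running total 15)
  bifurcation: matched, +2 (running total 17)
  ending: matched, +2 (running total 19)
  island: matched, +4 (running total 23)
  bridge: matched, +4 (running total 27)
  trifurcation: matched, +6 (running total 33)
Total score = 33
Threshold = 18; verdict = identification

33


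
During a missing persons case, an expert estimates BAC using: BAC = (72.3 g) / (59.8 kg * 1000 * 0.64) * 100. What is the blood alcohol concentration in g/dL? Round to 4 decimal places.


Applying the Widmark formula:
BAC = (dose_g / (body_wt * 1000 * r)) * 100
Denominator = 59.8 * 1000 * 0.64 = 38272
BAC = (72.3 / 38272) * 100
BAC = 0.1889 g/dL

0.1889


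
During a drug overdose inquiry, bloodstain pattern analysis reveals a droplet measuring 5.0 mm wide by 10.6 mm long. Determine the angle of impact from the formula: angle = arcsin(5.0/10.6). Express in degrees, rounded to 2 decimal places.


Blood spatter impact angle calculation:
width / length = 5.0 / 10.6 = 0.471698
angle = arcsin(0.471698)
angle = 28.14 degrees

28.14


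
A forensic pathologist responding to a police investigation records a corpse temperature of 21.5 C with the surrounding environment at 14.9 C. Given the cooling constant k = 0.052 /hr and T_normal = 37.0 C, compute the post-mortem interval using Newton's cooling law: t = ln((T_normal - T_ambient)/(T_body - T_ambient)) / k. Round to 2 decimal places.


Using Newton's law of cooling:
t = ln((T_normal - T_ambient) / (T_body - T_ambient)) / k
T_normal - T_ambient = 22.1
T_body - T_ambient = 6.6
Ratio = 3.348485
ln(ratio) = 1.208508
t = 1.208508 / 0.052 = 23.24 hours

23.24


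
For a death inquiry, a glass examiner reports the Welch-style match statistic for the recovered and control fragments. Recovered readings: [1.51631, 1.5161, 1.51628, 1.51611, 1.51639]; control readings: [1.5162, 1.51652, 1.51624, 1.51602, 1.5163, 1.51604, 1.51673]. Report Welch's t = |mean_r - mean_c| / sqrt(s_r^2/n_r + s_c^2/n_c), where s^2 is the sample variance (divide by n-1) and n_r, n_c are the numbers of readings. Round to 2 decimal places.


Welch's t-criterion for glass RI comparison:
Recovered mean = sum / n_r = 7.58119 / 5 = 1.516238
Control mean = sum / n_c = 10.61405 / 7 = 1.5162929
Recovered sample variance s_r^2 = 1.637e-08
Control sample variance s_c^2 = 6.54238e-08
Welch SE (unpooled) = sqrt(s_r^2/n_r + s_c^2/n_c) = sqrt(3.274e-09 + 9.34626e-09) = sqrt(1.26203e-08) = 0.00011234
|mean_r - mean_c| = 5.48571e-05
t = 5.48571e-05 / 0.00011234 = 0.49

0.49


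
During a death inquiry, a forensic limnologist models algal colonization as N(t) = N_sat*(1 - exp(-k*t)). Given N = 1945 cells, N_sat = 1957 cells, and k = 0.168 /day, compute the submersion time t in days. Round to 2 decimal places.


PMSI from diatom colonization curve:
N / N_sat = 1945 / 1957 = 0.993868
1 - N/N_sat = 0.006132
ln(1 - N/N_sat) = -5.094234
t = -ln(1 - N/N_sat) / k = -(-5.094234) / 0.168 = 30.32 days

30.32


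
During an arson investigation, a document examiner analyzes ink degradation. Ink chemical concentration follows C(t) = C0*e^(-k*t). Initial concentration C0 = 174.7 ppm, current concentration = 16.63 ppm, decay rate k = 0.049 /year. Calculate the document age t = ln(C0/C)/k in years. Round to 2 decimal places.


Document age estimation:
C0/C = 174.7 / 16.63 = 10.505111
ln(C0/C) = 2.351862
t = 2.351862 / 0.049 = 48.00 years

48.00


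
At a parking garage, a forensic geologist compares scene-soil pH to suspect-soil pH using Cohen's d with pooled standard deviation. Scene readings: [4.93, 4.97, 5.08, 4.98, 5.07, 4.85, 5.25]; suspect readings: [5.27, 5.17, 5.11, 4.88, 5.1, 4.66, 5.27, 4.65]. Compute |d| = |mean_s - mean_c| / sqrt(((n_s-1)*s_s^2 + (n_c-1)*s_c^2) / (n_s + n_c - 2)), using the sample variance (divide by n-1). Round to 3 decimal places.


Pooled-variance Cohen's d for soil pH comparison:
Scene mean = 35.13 / 7 = 5.018571
Suspect mean = 40.11 / 8 = 5.01375
Scene sample variance s_s^2 = 0.016681
Suspect sample variance s_c^2 = 0.06397
Pooled variance = ((n_s-1)*s_s^2 + (n_c-1)*s_c^2) / (n_s + n_c - 2) = 0.042144
Pooled SD = sqrt(0.042144) = 0.20529
Mean difference = 0.004821
|d| = |0.004821| / 0.20529 = 0.023

0.023


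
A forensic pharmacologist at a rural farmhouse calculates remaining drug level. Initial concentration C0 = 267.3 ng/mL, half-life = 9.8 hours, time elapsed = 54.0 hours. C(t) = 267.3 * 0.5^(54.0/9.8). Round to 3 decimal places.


Drug concentration decay:
Number of half-lives = t / t_half = 54.0 / 9.8 = 5.510204
Decay factor = 0.5^5.510204 = 0.02194135
C(t) = 267.3 * 0.02194135 = 5.865 ng/mL

5.865


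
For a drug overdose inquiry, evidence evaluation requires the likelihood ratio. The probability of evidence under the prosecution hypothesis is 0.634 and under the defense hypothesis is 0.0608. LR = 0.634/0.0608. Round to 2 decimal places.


Likelihood ratio calculation:
LR = P(E|Hp) / P(E|Hd)
LR = 0.634 / 0.0608
LR = 10.43

10.43


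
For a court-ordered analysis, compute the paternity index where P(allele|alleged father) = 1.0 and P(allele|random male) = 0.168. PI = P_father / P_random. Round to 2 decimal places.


Paternity Index calculation:
PI = P(allele|father) / P(allele|random)
PI = 1.0 / 0.168
PI = 5.95

5.95


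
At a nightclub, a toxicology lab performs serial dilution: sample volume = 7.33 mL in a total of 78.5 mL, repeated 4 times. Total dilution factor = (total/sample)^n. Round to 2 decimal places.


Dilution factor calculation:
Single dilution = V_total / V_sample = 78.5 / 7.33 ≈ 10.709413
Number of dilutions = 4
Total DF = (78.5 / 7.33)^4 (full precision, rounded at the end) = 13154.15

13154.15


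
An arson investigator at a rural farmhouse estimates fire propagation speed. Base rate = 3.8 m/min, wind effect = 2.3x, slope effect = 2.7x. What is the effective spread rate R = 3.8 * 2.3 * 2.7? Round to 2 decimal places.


Fire spread rate calculation:
R = R0 * wind_factor * slope_factor
= 3.8 * 2.3 * 2.7
= 8.74 * 2.7
= 23.60 m/min

23.60


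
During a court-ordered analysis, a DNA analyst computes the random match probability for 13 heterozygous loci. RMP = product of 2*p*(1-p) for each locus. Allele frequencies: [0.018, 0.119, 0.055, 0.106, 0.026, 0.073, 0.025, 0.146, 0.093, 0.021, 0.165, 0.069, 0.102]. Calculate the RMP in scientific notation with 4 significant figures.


Computing RMP for 13 loci:
Locus 1: 2 * 0.018 * 0.982 = 0.035352
Locus 2: 2 * 0.119 * 0.881 = 0.209678
Locus 3: 2 * 0.055 * 0.945 = 0.10395
Locus 4: 2 * 0.106 * 0.894 = 0.189528
Locus 5: 2 * 0.026 * 0.974 = 0.050648
Locus 6: 2 * 0.073 * 0.927 = 0.135342
Locus 7: 2 * 0.025 * 0.975 = 0.04875
Locus 8: 2 * 0.146 * 0.854 = 0.249368
Locus 9: 2 * 0.093 * 0.907 = 0.168702
Locus 10: 2 * 0.021 * 0.979 = 0.041118
Locus 11: 2 * 0.165 * 0.835 = 0.27555
Locus 12: 2 * 0.069 * 0.931 = 0.128478
Locus 13: 2 * 0.102 * 0.898 = 0.183192
RMP = 5.475e-13

5.475e-13
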